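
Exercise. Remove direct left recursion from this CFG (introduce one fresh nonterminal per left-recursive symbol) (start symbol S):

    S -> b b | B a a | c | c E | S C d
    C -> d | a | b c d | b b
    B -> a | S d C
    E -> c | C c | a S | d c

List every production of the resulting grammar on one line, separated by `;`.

S -> b b S' | B a a S' | c S' | c E S'; C -> d | a | b c d | b b; B -> a | S d C; E -> c | C c | a S | d c; S' -> C d S' | epsilon

Left recursion appears on S.
For S: α = {C d}, β = {b b, B a a, c, c E}. Rewrite as S → β S' and S' → α S' | ε.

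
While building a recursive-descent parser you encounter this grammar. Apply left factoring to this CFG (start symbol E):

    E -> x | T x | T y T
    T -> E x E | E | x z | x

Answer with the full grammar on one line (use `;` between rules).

E has alternatives sharing prefix 'T': factor to E → T E' with E' → x | y T.
T has alternatives sharing prefix 'E': factor to T → E T' with T' → x E | ε.
T has alternatives sharing prefix 'x': factor to T → x T'' with T'' → z | ε.

E -> x | T E'; T -> E T' | x T''; E' -> x | y T; T' -> x E | ε; T'' -> z | ε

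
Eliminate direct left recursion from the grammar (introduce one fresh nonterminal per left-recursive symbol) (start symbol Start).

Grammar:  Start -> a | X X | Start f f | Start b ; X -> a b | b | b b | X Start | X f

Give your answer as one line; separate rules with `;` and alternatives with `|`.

Start -> a Start1 | X X Start1; X -> a b X1 | b X1 | b b X1; Start1 -> f f Start1 | b Start1 | eps; X1 -> Start X1 | f X1 | eps

Directly left-recursive nonterminals: Start, X.
For Start: α = {f f, b}, β = {a, X X}. Rewrite as Start → β Start1 and Start1 → α Start1 | ε.
For X: α = {Start, f}, β = {a b, b, b b}. Rewrite as X → β X1 and X1 → α X1 | ε.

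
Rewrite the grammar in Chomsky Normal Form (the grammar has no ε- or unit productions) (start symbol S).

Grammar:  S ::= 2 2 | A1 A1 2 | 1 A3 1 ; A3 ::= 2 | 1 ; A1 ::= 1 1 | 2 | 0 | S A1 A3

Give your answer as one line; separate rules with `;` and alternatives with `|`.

Introduce a nonterminal for each terminal appearing in a rule of length ≥ 2: X1 → 2, X2 → 1.
Binarize each right-hand side of length ≥ 3 by chaining fresh nonterminals (Y1, Y2, …): affected rules were S → A1 A1 X1; S → X2 A3 X2; A1 → S A1 A3.

S ::= X1 X1 | A1 Y1 | X2 Y2; A3 ::= 2 | 1; A1 ::= X2 X2 | 2 | 0 | S Y3; X1 ::= 2; X2 ::= 1; Y1 ::= A1 X1; Y2 ::= A3 X2; Y3 ::= A1 A3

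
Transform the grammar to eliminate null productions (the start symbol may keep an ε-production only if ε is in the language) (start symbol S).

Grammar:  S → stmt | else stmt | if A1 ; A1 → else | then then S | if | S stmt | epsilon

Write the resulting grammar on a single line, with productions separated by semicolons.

S → stmt | else stmt | if A1 | if; A1 → else | then then S | if | S stmt

The nullable symbols are {A1}.
ε ∉ L(G), so no ε-production is kept.
For each production, add variants omitting each subset of nullable occurrences: S → if A1 gives if A1 | if.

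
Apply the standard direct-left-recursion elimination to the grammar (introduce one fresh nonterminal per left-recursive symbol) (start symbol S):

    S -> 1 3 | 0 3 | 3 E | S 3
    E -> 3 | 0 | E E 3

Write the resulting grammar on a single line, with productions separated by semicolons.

S -> 1 3 S' | 0 3 S' | 3 E S'; E -> 3 E' | 0 E'; S' -> 3 S' | epsilon; E' -> E 3 E' | epsilon

Left recursion appears on S, E.
For S: α = {3}, β = {1 3, 0 3, 3 E}. Rewrite as S → β S' and S' → α S' | ε.
For E: α = {E 3}, β = {3, 0}. Rewrite as E → β E' and E' → α E' | ε.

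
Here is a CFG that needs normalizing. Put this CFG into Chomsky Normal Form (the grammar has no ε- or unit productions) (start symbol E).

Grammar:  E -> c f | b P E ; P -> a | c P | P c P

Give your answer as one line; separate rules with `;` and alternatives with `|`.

E -> X1 X2 | X3 Y1; P -> a | X1 P | P Y2; X1 -> c; X2 -> f; X3 -> b; Y1 -> P E; Y2 -> X1 P

Introduce a nonterminal for each terminal appearing in a rule of length ≥ 2: X1 → c, X2 → f, X3 → b.
Binarize each right-hand side of length ≥ 3 by chaining fresh nonterminals (Y1, Y2, …): affected rules were E → X3 P E; P → P X1 P.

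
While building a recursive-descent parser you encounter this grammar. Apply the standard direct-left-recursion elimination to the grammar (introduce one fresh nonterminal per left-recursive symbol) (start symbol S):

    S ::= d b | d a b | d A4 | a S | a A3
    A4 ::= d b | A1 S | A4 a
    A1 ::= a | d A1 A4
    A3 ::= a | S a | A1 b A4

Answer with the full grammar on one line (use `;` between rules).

Directly left-recursive nonterminal: A4.
For A4: α = {a}, β = {d b, A1 S}. Rewrite as A4 → β A4' and A4' → α A4' | ε.

S ::= d b | d a b | d A4 | a S | a A3; A4 ::= d b A4' | A1 S A4'; A1 ::= a | d A1 A4; A3 ::= a | S a | A1 b A4; A4' ::= a A4' | eps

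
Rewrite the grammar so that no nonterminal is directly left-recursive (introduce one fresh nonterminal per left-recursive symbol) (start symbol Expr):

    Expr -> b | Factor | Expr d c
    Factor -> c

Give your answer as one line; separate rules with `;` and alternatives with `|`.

Expr -> b Expr1 | Factor Expr1; Factor -> c; Expr1 -> d c Expr1 | ε

Directly left-recursive nonterminal: Expr.
For Expr: α = {d c}, β = {b, Factor}. Rewrite as Expr → β Expr1 and Expr1 → α Expr1 | ε.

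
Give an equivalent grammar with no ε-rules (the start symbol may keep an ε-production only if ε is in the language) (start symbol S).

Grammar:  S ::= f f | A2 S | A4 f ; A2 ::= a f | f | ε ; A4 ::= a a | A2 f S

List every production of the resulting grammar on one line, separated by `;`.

S ::= f f | A2 S | A4 f; A2 ::= a f | f; A4 ::= a a | A2 f S | f S

Nullable set = {A2}.
ε ∉ L(G), so no ε-production is kept.
For each production, add variants omitting each subset of nullable occurrences: A4 → A2 f S gives A2 f S | f S.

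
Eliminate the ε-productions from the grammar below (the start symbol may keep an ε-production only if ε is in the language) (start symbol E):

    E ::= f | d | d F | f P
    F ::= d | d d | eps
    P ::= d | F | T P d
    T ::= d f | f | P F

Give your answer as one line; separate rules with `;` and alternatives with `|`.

E ::= f | d | d F | f P; F ::= d | d d; P ::= d | F | T P d | T d | P d; T ::= d f | f | P F | P | F

The nullable symbols are {F, P, T}.
ε ∉ L(G), so no ε-production is kept.
Add the nullable-subset variants: P → T P d gives T P d | T d | P d. T → P F gives P F | P | F.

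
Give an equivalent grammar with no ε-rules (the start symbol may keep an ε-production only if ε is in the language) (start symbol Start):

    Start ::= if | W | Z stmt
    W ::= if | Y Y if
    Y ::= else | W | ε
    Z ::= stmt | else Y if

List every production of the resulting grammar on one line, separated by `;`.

Start ::= if | W | Z stmt; W ::= if | Y Y if | Y if; Y ::= else | W; Z ::= stmt | else Y if | else if

Nullable set = {Y}.
ε ∉ L(G), so no ε-production is kept.
Expand every rule over subsets of its nullable positions: W → Y Y if gives Y Y if | Y if. Z → else Y if gives else Y if | else if.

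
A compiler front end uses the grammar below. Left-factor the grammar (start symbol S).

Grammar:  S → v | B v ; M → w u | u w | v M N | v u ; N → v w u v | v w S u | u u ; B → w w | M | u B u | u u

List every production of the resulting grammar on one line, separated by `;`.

M has alternatives sharing prefix 'v': factor to M → v M' with M' → M N | u.
N has alternatives sharing prefix 'v w': factor to N → v w N' with N' → u v | S u.
B has alternatives sharing prefix 'u': factor to B → u B' with B' → B u | u.

S → v | B v; M → w u | u w | v M'; N → u u | v w N'; B → w w | M | u B'; M' → M N | u; N' → u v | S u; B' → B u | u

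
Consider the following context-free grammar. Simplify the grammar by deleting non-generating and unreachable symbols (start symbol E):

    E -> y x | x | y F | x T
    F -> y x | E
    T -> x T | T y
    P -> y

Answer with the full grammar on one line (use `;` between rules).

Generating nonterminals: {E, F, P}.
Reachable from E after that: {E, F}.
Removed useless symbols: {P, T} and every production mentioning them.

E -> y x | x | y F; F -> y x | E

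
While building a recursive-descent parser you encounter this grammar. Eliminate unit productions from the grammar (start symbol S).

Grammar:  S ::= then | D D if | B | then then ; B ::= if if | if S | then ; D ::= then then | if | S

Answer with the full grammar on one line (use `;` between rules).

S ::= if if | if S | then | D D if | then then; B ::= if if | if S | then; D ::= then | D D if | then then | if if | if S | if

Unit pairs: D ⇒* {B, S}; S ⇒* {B}.
For every A with A ⇒* B via unit rules, add B's non-unit alternatives to A; then delete every rule of the form X → Y.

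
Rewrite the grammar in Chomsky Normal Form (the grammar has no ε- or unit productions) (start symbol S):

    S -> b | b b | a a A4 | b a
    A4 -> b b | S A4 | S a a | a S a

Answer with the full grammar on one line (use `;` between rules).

S -> b | X1 X1 | X2 Y1 | X1 X2; A4 -> X1 X1 | S A4 | S Y2 | X2 Y3; X1 -> b; X2 -> a; Y1 -> X2 A4; Y2 -> X2 X2; Y3 -> S X2

Introduce a nonterminal for each terminal appearing in a rule of length ≥ 2: X1 → b, X2 → a.
Binarize each right-hand side of length ≥ 3 by chaining fresh nonterminals (Y1, Y2, …): affected rules were S → X2 X2 A4; A4 → S X2 X2; A4 → X2 S X2.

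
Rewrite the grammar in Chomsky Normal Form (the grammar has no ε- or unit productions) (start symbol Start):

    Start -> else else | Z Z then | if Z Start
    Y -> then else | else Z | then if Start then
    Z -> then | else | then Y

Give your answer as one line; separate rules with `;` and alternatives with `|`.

Start -> X1 X1 | Z Y1 | X3 Y2; Y -> X2 X1 | X1 Z | X2 Y3; Z -> then | else | X2 Y; X1 -> else; X2 -> then; X3 -> if; Y1 -> Z X2; Y2 -> Z Start; Y3 -> X3 Y4; Y4 -> Start X2

Introduce a nonterminal for each terminal appearing in a rule of length ≥ 2: X1 → else, X2 → then, X3 → if.
Binarize each right-hand side of length ≥ 3 by chaining fresh nonterminals (Y1, Y2, …): affected rules were Start → Z Z X2; Start → X3 Z Start; Y → X2 X3 Start X2.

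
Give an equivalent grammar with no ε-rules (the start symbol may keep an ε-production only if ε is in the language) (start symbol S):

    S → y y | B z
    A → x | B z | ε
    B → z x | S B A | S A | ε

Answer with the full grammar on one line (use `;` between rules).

The nullable symbols are {A, B}.
ε ∉ L(G), so no ε-production is kept.
Expand every rule over subsets of its nullable positions: S → B z gives B z | z. A → B z gives B z | z. B → S B A gives S B A | S B | S A | S.

S → y y | B z | z; A → x | B z | z; B → z x | S B A | S B | S A | S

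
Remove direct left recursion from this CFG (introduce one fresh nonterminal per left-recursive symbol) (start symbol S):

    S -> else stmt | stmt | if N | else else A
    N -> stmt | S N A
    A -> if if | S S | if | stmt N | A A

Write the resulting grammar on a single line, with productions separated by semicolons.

Directly left-recursive nonterminal: A.
For A: α = {A}, β = {if if, S S, if, stmt N}. Rewrite as A → β A' and A' → α A' | ε.

S -> else stmt | stmt | if N | else else A; N -> stmt | S N A; A -> if if A' | S S A' | if A' | stmt N A'; A' -> A A' | epsilon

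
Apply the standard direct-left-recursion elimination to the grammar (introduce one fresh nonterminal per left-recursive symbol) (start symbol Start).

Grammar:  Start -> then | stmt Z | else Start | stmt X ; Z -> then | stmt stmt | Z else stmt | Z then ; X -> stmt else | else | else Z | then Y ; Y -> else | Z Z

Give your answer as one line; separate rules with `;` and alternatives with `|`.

Left recursion appears on Z.
For Z: α = {else stmt, then}, β = {then, stmt stmt}. Rewrite as Z → β Z1 and Z1 → α Z1 | ε.

Start -> then | stmt Z | else Start | stmt X; Z -> then Z1 | stmt stmt Z1; X -> stmt else | else | else Z | then Y; Y -> else | Z Z; Z1 -> else stmt Z1 | then Z1 | ε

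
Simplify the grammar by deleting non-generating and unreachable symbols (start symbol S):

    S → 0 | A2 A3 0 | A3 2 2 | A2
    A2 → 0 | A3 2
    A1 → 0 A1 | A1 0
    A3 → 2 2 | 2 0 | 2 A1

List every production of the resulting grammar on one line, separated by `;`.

S → 0 | A2 A3 0 | A3 2 2 | A2; A2 → 0 | A3 2; A3 → 2 2 | 2 0

Generating nonterminals: {A2, A3, S}.
Reachable from S after that: {A2, A3, S}.
Removed useless symbols: {A1} and every production mentioning them.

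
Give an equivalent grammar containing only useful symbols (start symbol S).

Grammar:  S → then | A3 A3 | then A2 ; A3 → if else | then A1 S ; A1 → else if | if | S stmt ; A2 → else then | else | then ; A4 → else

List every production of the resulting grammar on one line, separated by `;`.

S → then | A3 A3 | then A2; A3 → if else | then A1 S; A1 → else if | if | S stmt; A2 → else then | else | then

Generating nonterminals: {A1, A2, A3, A4, S}.
Reachable from S after that: {A1, A2, A3, S}.
Removed useless symbols: {A4} and every production mentioning them.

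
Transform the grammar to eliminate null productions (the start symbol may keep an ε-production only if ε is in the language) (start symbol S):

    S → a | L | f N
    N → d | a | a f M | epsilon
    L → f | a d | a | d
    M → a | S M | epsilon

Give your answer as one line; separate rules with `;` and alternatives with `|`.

S → a | L | f N | f; N → d | a | a f M | a f; L → f | a d | a | d; M → a | S M | S

Nullable set = {M, N}.
ε ∉ L(G), so no ε-production is kept.
For each production, add variants omitting each subset of nullable occurrences: S → f N gives f N | f. N → a f M gives a f M | a f. M → S M gives S M | S.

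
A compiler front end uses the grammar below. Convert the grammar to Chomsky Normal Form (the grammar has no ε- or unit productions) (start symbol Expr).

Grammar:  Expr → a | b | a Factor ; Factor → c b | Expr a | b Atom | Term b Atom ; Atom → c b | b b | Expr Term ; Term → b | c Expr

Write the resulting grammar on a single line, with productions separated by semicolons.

Expr → a | b | X1 Factor; Factor → X2 X3 | Expr X1 | X3 Atom | Term Y1; Atom → X2 X3 | X3 X3 | Expr Term; Term → b | X2 Expr; X1 → a; X2 → c; X3 → b; Y1 → X3 Atom

Introduce a nonterminal for each terminal appearing in a rule of length ≥ 2: X1 → a, X2 → c, X3 → b.
Binarize each right-hand side of length ≥ 3 by chaining fresh nonterminals (Y1, Y2, …): affected rules were Factor → Term X3 Atom.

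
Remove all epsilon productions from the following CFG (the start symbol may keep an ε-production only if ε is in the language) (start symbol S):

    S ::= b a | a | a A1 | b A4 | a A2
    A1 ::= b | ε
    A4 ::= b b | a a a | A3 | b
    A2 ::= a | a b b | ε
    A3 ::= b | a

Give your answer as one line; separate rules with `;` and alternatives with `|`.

S ::= b a | a | a A1 | b A4 | a A2; A1 ::= b; A4 ::= b b | a a a | A3 | b; A2 ::= a | a b b; A3 ::= b | a

The nullable symbols are {A1, A2}.
ε ∉ L(G), so no ε-production is kept.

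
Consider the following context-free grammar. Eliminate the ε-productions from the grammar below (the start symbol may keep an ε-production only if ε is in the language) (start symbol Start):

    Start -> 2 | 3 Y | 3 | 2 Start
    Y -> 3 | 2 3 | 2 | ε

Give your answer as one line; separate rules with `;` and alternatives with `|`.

Nullable nonterminals: {Y}.
ε ∉ L(G), so no ε-production is kept.
For each production, add variants omitting each subset of nullable occurrences: Start → 3 Y gives 3 Y | 3.

Start -> 2 | 3 Y | 3 | 2 Start; Y -> 3 | 2 3 | 2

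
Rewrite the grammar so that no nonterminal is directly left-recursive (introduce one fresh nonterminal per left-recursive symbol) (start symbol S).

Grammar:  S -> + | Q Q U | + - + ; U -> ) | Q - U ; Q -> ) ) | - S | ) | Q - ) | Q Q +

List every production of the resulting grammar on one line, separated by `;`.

Left recursion appears on Q.
For Q: α = {- ), Q +}, β = {) ), - S, )}. Rewrite as Q → β Q' and Q' → α Q' | ε.

S -> + | Q Q U | + - +; U -> ) | Q - U; Q -> ) ) Q' | - S Q' | ) Q'; Q' -> - ) Q' | Q + Q' | ε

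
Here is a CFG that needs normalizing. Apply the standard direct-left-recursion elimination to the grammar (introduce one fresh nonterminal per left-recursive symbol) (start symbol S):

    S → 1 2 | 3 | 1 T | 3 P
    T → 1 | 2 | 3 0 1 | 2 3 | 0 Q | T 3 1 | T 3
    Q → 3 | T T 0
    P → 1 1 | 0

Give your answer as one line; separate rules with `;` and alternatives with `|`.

S → 1 2 | 3 | 1 T | 3 P; T → 1 T' | 2 T' | 3 0 1 T' | 2 3 T' | 0 Q T'; Q → 3 | T T 0; P → 1 1 | 0; T' → 3 1 T' | 3 T' | ε

Left recursion appears on T.
For T: α = {3 1, 3}, β = {1, 2, 3 0 1, 2 3, 0 Q}. Rewrite as T → β T' and T' → α T' | ε.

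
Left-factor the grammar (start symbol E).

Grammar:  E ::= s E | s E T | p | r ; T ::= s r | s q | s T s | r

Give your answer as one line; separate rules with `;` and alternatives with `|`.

E ::= p | r | s E E'; T ::= r | s T'; E' ::= epsilon | T; T' ::= r | q | T s

E has alternatives sharing prefix 's E': factor to E → s E E' with E' → ε | T.
T has alternatives sharing prefix 's': factor to T → s T' with T' → r | q | T s.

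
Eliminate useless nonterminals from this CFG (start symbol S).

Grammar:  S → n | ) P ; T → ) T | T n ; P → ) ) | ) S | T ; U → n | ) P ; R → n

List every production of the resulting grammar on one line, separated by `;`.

S → n | ) P; P → ) ) | ) S

Generating nonterminals: {P, R, S, U}.
Reachable from S after that: {P, S}.
Removed useless symbols: {R, T, U} and every production mentioning them.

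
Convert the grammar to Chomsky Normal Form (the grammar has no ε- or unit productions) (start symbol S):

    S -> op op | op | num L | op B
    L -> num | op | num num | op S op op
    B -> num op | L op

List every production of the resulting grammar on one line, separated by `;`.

S -> X1 X1 | op | X2 L | X1 B; L -> num | op | X2 X2 | X1 Y1; B -> X2 X1 | L X1; X1 -> op; X2 -> num; Y1 -> S Y2; Y2 -> X1 X1

Introduce a nonterminal for each terminal appearing in a rule of length ≥ 2: X1 → op, X2 → num.
Binarize each right-hand side of length ≥ 3 by chaining fresh nonterminals (Y1, Y2, …): affected rules were L → X1 S X1 X1.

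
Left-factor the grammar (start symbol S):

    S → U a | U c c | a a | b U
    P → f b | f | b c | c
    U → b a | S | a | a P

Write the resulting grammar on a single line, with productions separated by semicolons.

S → a a | b U | U S'; P → b c | c | f P'; U → b a | S | a U'; S' → a | c c; P' → b | ε; U' → ε | P

S has alternatives sharing prefix 'U': factor to S → U S' with S' → a | c c.
P has alternatives sharing prefix 'f': factor to P → f P' with P' → b | ε.
U has alternatives sharing prefix 'a': factor to U → a U' with U' → ε | P.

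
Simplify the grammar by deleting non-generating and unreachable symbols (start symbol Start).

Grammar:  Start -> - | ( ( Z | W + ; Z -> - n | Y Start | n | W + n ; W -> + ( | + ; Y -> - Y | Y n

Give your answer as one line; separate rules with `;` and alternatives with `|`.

Generating nonterminals: {Start, W, Z}.
Reachable from Start after that: {Start, W, Z}.
Removed useless symbols: {Y} and every production mentioning them.

Start -> - | ( ( Z | W +; Z -> - n | n | W + n; W -> + ( | +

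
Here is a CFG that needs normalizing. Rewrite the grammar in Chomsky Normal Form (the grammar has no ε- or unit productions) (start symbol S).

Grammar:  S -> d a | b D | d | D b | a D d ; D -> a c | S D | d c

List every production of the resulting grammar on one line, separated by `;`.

Introduce a nonterminal for each terminal appearing in a rule of length ≥ 2: X1 → d, X2 → a, X3 → b, X4 → c.
Binarize each right-hand side of length ≥ 3 by chaining fresh nonterminals (Y1, Y2, …): affected rules were S → X2 D X1.

S -> X1 X2 | X3 D | d | D X3 | X2 Y1; D -> X2 X4 | S D | X1 X4; X1 -> d; X2 -> a; X3 -> b; X4 -> c; Y1 -> D X1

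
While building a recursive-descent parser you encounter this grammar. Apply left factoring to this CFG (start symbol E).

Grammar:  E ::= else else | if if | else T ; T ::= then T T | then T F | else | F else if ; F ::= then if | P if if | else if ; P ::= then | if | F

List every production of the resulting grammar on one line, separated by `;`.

E ::= if if | else E'; T ::= else | F else if | then T T'; F ::= then if | P if if | else if; P ::= then | if | F; E' ::= else | T; T' ::= T | F

E has alternatives sharing prefix 'else': factor to E → else E' with E' → else | T.
T has alternatives sharing prefix 'then T': factor to T → then T T' with T' → T | F.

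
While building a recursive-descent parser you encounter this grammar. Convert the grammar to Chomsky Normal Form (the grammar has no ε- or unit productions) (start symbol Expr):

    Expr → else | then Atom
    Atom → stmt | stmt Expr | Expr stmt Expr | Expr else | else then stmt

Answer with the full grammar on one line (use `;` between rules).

Introduce a nonterminal for each terminal appearing in a rule of length ≥ 2: X1 → then, X2 → stmt, X3 → else.
Binarize each right-hand side of length ≥ 3 by chaining fresh nonterminals (Y1, Y2, …): affected rules were Atom → Expr X2 Expr; Atom → X3 X1 X2.

Expr → else | X1 Atom; Atom → stmt | X2 Expr | Expr Y1 | Expr X3 | X3 Y2; X1 → then; X2 → stmt; X3 → else; Y1 → X2 Expr; Y2 → X1 X2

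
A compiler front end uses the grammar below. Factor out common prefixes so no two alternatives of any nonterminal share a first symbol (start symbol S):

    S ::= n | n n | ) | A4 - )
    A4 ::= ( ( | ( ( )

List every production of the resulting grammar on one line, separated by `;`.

S ::= ) | A4 - ) | n S'; A4 ::= ( ( A4'; S' ::= ε | n; A4' ::= ε | )

S has alternatives sharing prefix 'n': factor to S → n S' with S' → ε | n.
A4 has alternatives sharing prefix '( (': factor to A4 → ( ( A4' with A4' → ε | ).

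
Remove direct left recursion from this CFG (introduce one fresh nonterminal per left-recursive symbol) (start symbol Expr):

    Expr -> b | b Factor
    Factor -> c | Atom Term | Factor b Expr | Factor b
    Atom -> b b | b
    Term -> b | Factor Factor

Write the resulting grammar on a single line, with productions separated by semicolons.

Directly left-recursive nonterminal: Factor.
For Factor: α = {b Expr, b}, β = {c, Atom Term}. Rewrite as Factor → β Factor1 and Factor1 → α Factor1 | ε.

Expr -> b | b Factor; Factor -> c Factor1 | Atom Term Factor1; Atom -> b b | b; Term -> b | Factor Factor; Factor1 -> b Expr Factor1 | b Factor1 | ε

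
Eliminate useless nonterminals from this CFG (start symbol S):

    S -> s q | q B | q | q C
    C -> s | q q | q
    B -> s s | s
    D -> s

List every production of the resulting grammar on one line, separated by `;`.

Generating nonterminals: {B, C, D, S}.
Reachable from S after that: {B, C, S}.
Removed useless symbols: {D} and every production mentioning them.

S -> s q | q B | q | q C; C -> s | q q | q; B -> s s | s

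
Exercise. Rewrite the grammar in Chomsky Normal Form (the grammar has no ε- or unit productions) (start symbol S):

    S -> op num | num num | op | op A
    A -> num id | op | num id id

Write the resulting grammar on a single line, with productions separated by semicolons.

S -> X1 X2 | X2 X2 | op | X1 A; A -> X2 X3 | op | X2 Y1; X1 -> op; X2 -> num; X3 -> id; Y1 -> X3 X3

Introduce a nonterminal for each terminal appearing in a rule of length ≥ 2: X1 → op, X2 → num, X3 → id.
Binarize each right-hand side of length ≥ 3 by chaining fresh nonterminals (Y1, Y2, …): affected rules were A → X2 X3 X3.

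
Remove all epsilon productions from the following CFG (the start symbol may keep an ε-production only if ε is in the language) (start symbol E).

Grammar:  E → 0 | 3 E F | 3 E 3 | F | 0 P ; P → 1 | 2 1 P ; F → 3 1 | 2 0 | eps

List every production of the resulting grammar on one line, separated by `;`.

E → 0 | 3 E F | 3 E | 3 F | 3 | 3 E 3 | 3 3 | F | 0 P | eps; P → 1 | 2 1 P; F → 3 1 | 2 0

Nullable nonterminals: {E, F}.
ε ∈ L(G) since E is nullable, so keep E → ε.
Expand every rule over subsets of its nullable positions: E → 3 E F gives 3 E F | 3 E | 3 F | 3. E → 3 E 3 gives 3 E 3 | 3 3.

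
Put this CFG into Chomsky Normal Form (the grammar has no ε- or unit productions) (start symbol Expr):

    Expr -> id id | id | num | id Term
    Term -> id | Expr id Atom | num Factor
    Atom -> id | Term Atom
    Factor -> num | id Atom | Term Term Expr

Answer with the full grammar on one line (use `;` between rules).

Expr -> X1 X1 | id | num | X1 Term; Term -> id | Expr Y1 | X2 Factor; Atom -> id | Term Atom; Factor -> num | X1 Atom | Term Y2; X1 -> id; X2 -> num; Y1 -> X1 Atom; Y2 -> Term Expr

Introduce a nonterminal for each terminal appearing in a rule of length ≥ 2: X1 → id, X2 → num.
Binarize each right-hand side of length ≥ 3 by chaining fresh nonterminals (Y1, Y2, …): affected rules were Term → Expr X1 Atom; Factor → Term Term Expr.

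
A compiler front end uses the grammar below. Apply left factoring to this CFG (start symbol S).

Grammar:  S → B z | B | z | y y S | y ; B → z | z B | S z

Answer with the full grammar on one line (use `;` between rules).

S → z | B S' | y S''; B → S z | z B'; S' → z | ε; S'' → y S | ε; B' → ε | B

S has alternatives sharing prefix 'B': factor to S → B S' with S' → z | ε.
S has alternatives sharing prefix 'y': factor to S → y S'' with S'' → y S | ε.
B has alternatives sharing prefix 'z': factor to B → z B' with B' → ε | B.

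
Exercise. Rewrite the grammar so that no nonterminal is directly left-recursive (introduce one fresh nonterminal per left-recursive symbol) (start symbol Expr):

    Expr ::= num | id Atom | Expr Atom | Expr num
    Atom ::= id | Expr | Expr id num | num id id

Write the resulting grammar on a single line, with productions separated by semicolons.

Expr ::= num Expr1 | id Atom Expr1; Atom ::= id | Expr | Expr id num | num id id; Expr1 ::= Atom Expr1 | num Expr1 | ε

Expr is directly left-recursive.
For Expr: α = {Atom, num}, β = {num, id Atom}. Rewrite as Expr → β Expr1 and Expr1 → α Expr1 | ε.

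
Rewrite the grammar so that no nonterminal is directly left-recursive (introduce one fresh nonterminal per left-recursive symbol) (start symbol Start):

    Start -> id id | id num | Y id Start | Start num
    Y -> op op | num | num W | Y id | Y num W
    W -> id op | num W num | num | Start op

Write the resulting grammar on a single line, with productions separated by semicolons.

Left recursion appears on Start, Y.
For Start: α = {num}, β = {id id, id num, Y id Start}. Rewrite as Start → β Start1 and Start1 → α Start1 | ε.
For Y: α = {id, num W}, β = {op op, num, num W}. Rewrite as Y → β Y1 and Y1 → α Y1 | ε.

Start -> id id Start1 | id num Start1 | Y id Start Start1; Y -> op op Y1 | num Y1 | num W Y1; W -> id op | num W num | num | Start op; Start1 -> num Start1 | ε; Y1 -> id Y1 | num W Y1 | ε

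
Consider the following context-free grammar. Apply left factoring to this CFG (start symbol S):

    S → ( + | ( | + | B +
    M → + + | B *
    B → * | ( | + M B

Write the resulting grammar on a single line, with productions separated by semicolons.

S → + | B + | ( S'; M → + + | B *; B → * | ( | + M B; S' → + | ε

S has alternatives sharing prefix '(': factor to S → ( S' with S' → + | ε.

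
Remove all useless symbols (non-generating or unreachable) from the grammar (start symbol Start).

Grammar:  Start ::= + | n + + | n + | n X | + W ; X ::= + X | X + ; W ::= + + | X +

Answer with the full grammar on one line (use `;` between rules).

Start ::= + | n + + | n + | + W; W ::= + +

Generating nonterminals: {Start, W}.
Reachable from Start after that: {Start, W}.
Removed useless symbols: {X} and every production mentioning them.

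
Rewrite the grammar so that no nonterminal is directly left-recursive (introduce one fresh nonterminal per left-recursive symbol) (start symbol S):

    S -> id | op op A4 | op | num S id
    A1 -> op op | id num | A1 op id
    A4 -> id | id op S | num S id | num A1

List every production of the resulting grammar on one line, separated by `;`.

Directly left-recursive nonterminal: A1.
For A1: α = {op id}, β = {op op, id num}. Rewrite as A1 → β A1' and A1' → α A1' | ε.

S -> id | op op A4 | op | num S id; A1 -> op op A1' | id num A1'; A4 -> id | id op S | num S id | num A1; A1' -> op id A1' | ε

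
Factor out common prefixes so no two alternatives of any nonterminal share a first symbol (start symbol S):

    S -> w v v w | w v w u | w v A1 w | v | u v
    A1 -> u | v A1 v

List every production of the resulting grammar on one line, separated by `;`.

S -> v | u v | w v S'; A1 -> u | v A1 v; S' -> v w | w u | A1 w

S has alternatives sharing prefix 'w v': factor to S → w v S' with S' → v w | w u | A1 w.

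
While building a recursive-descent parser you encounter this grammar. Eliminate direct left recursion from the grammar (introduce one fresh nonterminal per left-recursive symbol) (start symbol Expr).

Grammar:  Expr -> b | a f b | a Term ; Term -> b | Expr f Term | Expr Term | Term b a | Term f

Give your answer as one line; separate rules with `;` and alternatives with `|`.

Term is directly left-recursive.
For Term: α = {b a, f}, β = {b, Expr f Term, Expr Term}. Rewrite as Term → β Term1 and Term1 → α Term1 | ε.

Expr -> b | a f b | a Term; Term -> b Term1 | Expr f Term Term1 | Expr Term Term1; Term1 -> b a Term1 | f Term1 | epsilon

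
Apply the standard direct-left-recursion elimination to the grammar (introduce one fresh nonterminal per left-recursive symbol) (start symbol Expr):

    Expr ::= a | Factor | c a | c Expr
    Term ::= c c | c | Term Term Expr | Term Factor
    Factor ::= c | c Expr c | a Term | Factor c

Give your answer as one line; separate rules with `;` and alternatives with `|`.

Expr ::= a | Factor | c a | c Expr; Term ::= c c Term1 | c Term1; Factor ::= c Factor1 | c Expr c Factor1 | a Term Factor1; Term1 ::= Term Expr Term1 | Factor Term1 | ε; Factor1 ::= c Factor1 | ε

Left recursion appears on Term, Factor.
For Term: α = {Term Expr, Factor}, β = {c c, c}. Rewrite as Term → β Term1 and Term1 → α Term1 | ε.
For Factor: α = {c}, β = {c, c Expr c, a Term}. Rewrite as Factor → β Factor1 and Factor1 → α Factor1 | ε.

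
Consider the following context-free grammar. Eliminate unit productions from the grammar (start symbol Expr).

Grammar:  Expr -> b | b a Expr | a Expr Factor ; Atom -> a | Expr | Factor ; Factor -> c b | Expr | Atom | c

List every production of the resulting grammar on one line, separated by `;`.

Expr -> b | b a Expr | a Expr Factor; Atom -> a | c b | c | b | b a Expr | a Expr Factor; Factor -> a | c b | c | b | b a Expr | a Expr Factor

Unit pairs: Atom ⇒* {Expr, Factor}; Factor ⇒* {Atom, Expr}.
Replace each nonterminal's rules with the union of the non-unit rules of every nonterminal it unit-derives.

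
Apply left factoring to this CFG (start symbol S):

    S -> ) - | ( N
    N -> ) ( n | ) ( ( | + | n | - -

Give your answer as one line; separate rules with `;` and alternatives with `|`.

N has alternatives sharing prefix ') (': factor to N → ) ( N' with N' → n | (.

S -> ) - | ( N; N -> + | n | - - | ) ( N'; N' -> n | (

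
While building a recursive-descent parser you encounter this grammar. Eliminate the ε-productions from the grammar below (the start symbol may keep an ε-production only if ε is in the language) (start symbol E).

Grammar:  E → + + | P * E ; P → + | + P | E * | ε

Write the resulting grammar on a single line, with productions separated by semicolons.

The nullable symbols are {P}.
ε ∉ L(G), so no ε-production is kept.
Expand every rule over subsets of its nullable positions: E → P * E gives P * E | * E.

E → + + | P * E | * E; P → + | + P | E *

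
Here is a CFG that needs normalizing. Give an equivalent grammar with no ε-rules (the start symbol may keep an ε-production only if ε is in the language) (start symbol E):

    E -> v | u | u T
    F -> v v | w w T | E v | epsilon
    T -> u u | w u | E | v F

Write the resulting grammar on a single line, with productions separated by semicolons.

E -> v | u | u T; F -> v v | w w T | E v; T -> u u | w u | E | v F | v

The nullable symbols are {F}.
ε ∉ L(G), so no ε-production is kept.
Expand every rule over subsets of its nullable positions: T → v F gives v F | v.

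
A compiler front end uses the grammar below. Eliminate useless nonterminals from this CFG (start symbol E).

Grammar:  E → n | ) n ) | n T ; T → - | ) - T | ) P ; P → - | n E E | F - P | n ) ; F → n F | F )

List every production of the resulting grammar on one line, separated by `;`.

E → n | ) n ) | n T; T → - | ) - T | ) P; P → - | n E E | n )

Generating nonterminals: {E, P, T}.
Reachable from E after that: {E, P, T}.
Removed useless symbols: {F} and every production mentioning them.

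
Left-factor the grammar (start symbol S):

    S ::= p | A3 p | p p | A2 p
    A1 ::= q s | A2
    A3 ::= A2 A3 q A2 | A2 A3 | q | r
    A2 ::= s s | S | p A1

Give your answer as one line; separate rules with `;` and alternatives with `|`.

S has alternatives sharing prefix 'p': factor to S → p S' with S' → ε | p.
A3 has alternatives sharing prefix 'A2 A3': factor to A3 → A2 A3 A3' with A3' → q A2 | ε.

S ::= A3 p | A2 p | p S'; A1 ::= q s | A2; A3 ::= q | r | A2 A3 A3'; A2 ::= s s | S | p A1; S' ::= epsilon | p; A3' ::= q A2 | epsilon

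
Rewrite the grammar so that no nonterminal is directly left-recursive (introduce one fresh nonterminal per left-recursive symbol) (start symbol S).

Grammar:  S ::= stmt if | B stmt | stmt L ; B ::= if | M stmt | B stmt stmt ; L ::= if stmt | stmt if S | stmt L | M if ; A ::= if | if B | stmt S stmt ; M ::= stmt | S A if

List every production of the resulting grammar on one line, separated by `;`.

S ::= stmt if | B stmt | stmt L; B ::= if B' | M stmt B'; L ::= if stmt | stmt if S | stmt L | M if; A ::= if | if B | stmt S stmt; M ::= stmt | S A if; B' ::= stmt stmt B' | ε

Left recursion appears on B.
For B: α = {stmt stmt}, β = {if, M stmt}. Rewrite as B → β B' and B' → α B' | ε.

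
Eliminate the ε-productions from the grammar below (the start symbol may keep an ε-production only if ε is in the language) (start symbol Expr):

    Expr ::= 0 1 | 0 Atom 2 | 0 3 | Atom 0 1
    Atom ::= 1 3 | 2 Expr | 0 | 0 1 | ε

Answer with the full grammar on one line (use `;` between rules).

Expr ::= 0 1 | 0 Atom 2 | 0 2 | 0 3 | Atom 0 1; Atom ::= 1 3 | 2 Expr | 0 | 0 1

Nullable set = {Atom}.
ε ∉ L(G), so no ε-production is kept.
For each production, add variants omitting each subset of nullable occurrences: Expr → 0 Atom 2 gives 0 Atom 2 | 0 2.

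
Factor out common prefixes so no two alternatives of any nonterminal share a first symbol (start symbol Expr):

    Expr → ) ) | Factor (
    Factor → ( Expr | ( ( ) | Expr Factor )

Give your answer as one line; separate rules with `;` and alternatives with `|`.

Expr → ) ) | Factor (; Factor → Expr Factor ) | ( Factor1; Factor1 → Expr | ( )

Factor has alternatives sharing prefix '(': factor to Factor → ( Factor1 with Factor1 → Expr | ( ).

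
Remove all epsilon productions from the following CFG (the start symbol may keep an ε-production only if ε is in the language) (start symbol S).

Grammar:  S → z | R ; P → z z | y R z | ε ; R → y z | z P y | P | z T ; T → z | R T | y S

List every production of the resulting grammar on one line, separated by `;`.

The nullable symbols are {P, R, S}.
ε ∈ L(G) since S is nullable, so keep S → ε.
Expand every rule over subsets of its nullable positions: P → y R z gives y R z | y z. R → z P y gives z P y | z y. T → y S gives y S | y.

S → z | R | ε; P → z z | y R z | y z; R → y z | z P y | z y | P | z T; T → z | R T | y S | y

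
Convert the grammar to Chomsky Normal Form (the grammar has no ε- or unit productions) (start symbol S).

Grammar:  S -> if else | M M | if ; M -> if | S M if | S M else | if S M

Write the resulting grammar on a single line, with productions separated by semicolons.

S -> X1 X2 | M M | if; M -> if | S Y1 | S Y2 | X1 Y3; X1 -> if; X2 -> else; Y1 -> M X1; Y2 -> M X2; Y3 -> S M

Introduce a nonterminal for each terminal appearing in a rule of length ≥ 2: X1 → if, X2 → else.
Binarize each right-hand side of length ≥ 3 by chaining fresh nonterminals (Y1, Y2, …): affected rules were M → S M X1; M → S M X2; M → X1 S M.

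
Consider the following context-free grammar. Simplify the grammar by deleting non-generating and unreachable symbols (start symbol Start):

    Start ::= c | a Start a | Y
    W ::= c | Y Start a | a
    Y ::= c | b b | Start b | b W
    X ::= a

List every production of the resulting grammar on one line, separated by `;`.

Start ::= c | a Start a | Y; W ::= c | Y Start a | a; Y ::= c | b b | Start b | b W

Generating nonterminals: {Start, W, X, Y}.
Reachable from Start after that: {Start, W, Y}.
Removed useless symbols: {X} and every production mentioning them.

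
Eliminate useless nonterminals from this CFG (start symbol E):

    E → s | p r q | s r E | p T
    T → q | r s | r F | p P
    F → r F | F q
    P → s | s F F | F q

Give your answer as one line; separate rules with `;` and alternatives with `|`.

E → s | p r q | s r E | p T; T → q | r s | p P; P → s

Generating nonterminals: {E, P, T}.
Reachable from E after that: {E, P, T}.
Removed useless symbols: {F} and every production mentioning them.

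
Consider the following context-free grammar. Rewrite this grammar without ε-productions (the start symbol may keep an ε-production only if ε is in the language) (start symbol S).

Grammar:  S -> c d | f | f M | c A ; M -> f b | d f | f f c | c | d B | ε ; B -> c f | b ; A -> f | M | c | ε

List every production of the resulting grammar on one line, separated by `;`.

S -> c d | f | f M | c A | c; M -> f b | d f | f f c | c | d B; B -> c f | b; A -> f | M | c

The nullable symbols are {A, M}.
ε ∉ L(G), so no ε-production is kept.
Add the nullable-subset variants: S → c A gives c A | c.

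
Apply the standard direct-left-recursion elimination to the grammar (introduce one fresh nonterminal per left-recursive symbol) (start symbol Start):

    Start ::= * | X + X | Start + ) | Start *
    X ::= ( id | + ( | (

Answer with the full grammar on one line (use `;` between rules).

Directly left-recursive nonterminal: Start.
For Start: α = {+ ), *}, β = {*, X + X}. Rewrite as Start → β Start1 and Start1 → α Start1 | ε.

Start ::= * Start1 | X + X Start1; X ::= ( id | + ( | (; Start1 ::= + ) Start1 | * Start1 | ε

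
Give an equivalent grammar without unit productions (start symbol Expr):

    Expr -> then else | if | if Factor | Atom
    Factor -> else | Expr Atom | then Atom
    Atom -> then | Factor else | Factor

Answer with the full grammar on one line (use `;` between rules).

Expr -> then | Factor else | else | Expr Atom | then Atom | then else | if | if Factor; Factor -> else | Expr Atom | then Atom; Atom -> then | Factor else | else | Expr Atom | then Atom

Unit pairs: Atom ⇒* {Factor}; Expr ⇒* {Atom, Factor}.
For every A with A ⇒* B via unit rules, add B's non-unit alternatives to A; then delete every rule of the form X → Y.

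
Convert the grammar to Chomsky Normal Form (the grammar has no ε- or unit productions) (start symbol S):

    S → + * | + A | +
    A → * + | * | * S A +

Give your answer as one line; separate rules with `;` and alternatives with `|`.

S → X1 X2 | X1 A | +; A → X2 X1 | * | X2 Y1; X1 → +; X2 → *; Y1 → S Y2; Y2 → A X1

Introduce a nonterminal for each terminal appearing in a rule of length ≥ 2: X1 → +, X2 → *.
Binarize each right-hand side of length ≥ 3 by chaining fresh nonterminals (Y1, Y2, …): affected rules were A → X2 S A X1.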